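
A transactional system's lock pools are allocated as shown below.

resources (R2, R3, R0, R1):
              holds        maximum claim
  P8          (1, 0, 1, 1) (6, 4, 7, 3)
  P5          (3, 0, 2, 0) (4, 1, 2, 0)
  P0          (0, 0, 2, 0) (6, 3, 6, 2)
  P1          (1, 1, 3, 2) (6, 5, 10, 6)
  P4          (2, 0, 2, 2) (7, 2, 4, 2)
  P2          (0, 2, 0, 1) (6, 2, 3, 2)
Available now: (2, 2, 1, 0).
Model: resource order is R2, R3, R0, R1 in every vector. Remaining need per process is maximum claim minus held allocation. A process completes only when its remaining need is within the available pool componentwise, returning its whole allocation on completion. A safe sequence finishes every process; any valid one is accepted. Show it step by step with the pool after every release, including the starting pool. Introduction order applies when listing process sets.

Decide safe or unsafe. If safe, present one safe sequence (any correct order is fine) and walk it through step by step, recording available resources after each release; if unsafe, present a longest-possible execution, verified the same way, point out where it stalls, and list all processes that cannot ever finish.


SAFE, for example via the order P5, P4, P2, P0, P8, P1.
Key observation: the first exact fit in this order is P4 — it needs (5, 2, 2, 0) with (5, 2, 3, 0) free, meeting a requested resource to the last unit.
Walking it through:
  pool = (2, 2, 1, 0)
  P5: need (1, 1, 0, 0) fits (2, 2, 1, 0); releases (3, 0, 2, 0), pool now (5, 2, 3, 0)
  P4: need (5, 2, 2, 0) fits (5, 2, 3, 0); releases (2, 0, 2, 2), pool now (7, 2, 5, 2)
  P2: need (6, 0, 3, 1) fits (7, 2, 5, 2); releases (0, 2, 0, 1), pool now (7, 4, 5, 3)
  P0: need (6, 3, 4, 2) fits (7, 4, 5, 3); releases (0, 0, 2, 0), pool now (7, 4, 7, 3)
  P8: need (5, 4, 6, 2) fits (7, 4, 7, 3); releases (1, 0, 1, 1), pool now (8, 4, 8, 4)
  P1: need (5, 4, 7, 4) fits (8, 4, 8, 4); releases (1, 1, 3, 2), pool now (9, 5, 11, 6)


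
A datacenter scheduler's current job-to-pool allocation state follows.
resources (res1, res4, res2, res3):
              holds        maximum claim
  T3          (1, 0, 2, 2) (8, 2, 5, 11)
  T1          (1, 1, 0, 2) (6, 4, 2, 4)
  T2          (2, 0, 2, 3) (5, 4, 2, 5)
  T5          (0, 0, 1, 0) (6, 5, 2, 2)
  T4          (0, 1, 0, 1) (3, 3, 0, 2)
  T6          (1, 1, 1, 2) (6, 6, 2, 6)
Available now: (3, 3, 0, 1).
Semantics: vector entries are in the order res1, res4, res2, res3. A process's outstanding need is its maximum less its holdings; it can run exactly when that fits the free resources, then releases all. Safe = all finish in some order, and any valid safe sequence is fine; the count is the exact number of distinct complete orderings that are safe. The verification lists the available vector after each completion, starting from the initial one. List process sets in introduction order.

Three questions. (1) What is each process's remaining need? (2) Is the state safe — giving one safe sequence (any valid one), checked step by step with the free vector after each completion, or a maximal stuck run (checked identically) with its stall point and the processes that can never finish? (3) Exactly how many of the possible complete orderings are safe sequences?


(1) Remaining need (order res1, res4, res2, res3):
  T3: (7, 2, 3, 9)
  T1: (5, 3, 2, 2)
  T2: (3, 4, 0, 2)
  T5: (6, 5, 1, 2)
  T4: (3, 2, 0, 1)
  T6: (5, 5, 1, 4)
(2) SAFE — a valid safe sequence is T4, T2, T1, T6, T3, T5.
Key observation: at T4 the run first touches a limit — (3, 2, 0, 1) against (3, 3, 0, 1), exact on a resource it actually requests.
Verifying each step:
  pool = (3, 3, 0, 1)
  run T4 (needs (3, 2, 0, 1), free (3, 3, 0, 1)); after release of (0, 1, 0, 1) the pool is (3, 4, 0, 2)
  run T2 (needs (3, 4, 0, 2), free (3, 4, 0, 2)); after release of (2, 0, 2, 3) the pool is (5, 4, 2, 5)
  run T1 (needs (5, 3, 2, 2), free (5, 4, 2, 5)); after release of (1, 1, 0, 2) the pool is (6, 5, 2, 7)
  run T6 (needs (5, 5, 1, 4), free (6, 5, 2, 7)); after release of (1, 1, 1, 2) the pool is (7, 6, 3, 9)
  run T3 (needs (7, 2, 3, 9), free (7, 6, 3, 9)); after release of (1, 0, 2, 2) the pool is (8, 6, 5, 11)
  run T5 (needs (6, 5, 1, 2), free (8, 6, 5, 11)); after release of (0, 0, 1, 0) the pool is (8, 6, 6, 11)
(3) Precisely 3 of the possible complete orderings are safe sequences.


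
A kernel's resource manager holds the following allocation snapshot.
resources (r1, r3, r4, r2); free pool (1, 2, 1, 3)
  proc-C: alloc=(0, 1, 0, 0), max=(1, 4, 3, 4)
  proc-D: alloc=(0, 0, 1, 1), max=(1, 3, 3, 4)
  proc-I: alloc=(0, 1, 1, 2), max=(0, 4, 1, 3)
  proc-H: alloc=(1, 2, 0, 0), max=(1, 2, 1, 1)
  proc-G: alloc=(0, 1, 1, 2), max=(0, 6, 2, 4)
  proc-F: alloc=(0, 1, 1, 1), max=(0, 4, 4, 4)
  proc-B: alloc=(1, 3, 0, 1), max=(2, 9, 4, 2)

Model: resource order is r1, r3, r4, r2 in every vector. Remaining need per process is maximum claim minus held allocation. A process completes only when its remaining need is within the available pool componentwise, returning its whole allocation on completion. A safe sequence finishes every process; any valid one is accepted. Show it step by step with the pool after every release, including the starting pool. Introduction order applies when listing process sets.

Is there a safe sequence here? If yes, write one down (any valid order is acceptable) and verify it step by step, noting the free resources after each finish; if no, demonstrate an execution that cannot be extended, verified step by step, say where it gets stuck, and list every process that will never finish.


SAFE — a valid safe sequence is proc-H, proc-I, proc-G, proc-C, proc-F, proc-B, proc-D.
Key observation: proc-H is the earliest step where a requested resource binds exactly: need (0, 0, 1, 1), pool (1, 2, 1, 3) at its turn.
Verifying each step:
  pool = (1, 2, 1, 3)
  proc-H needs (0, 0, 1, 1) <= (1, 2, 1, 3) -> finishes; pool += (1, 2, 0, 0) = (2, 4, 1, 3)
  proc-I needs (0, 3, 0, 1) <= (2, 4, 1, 3) -> finishes; pool += (0, 1, 1, 2) = (2, 5, 2, 5)
  proc-G needs (0, 5, 1, 2) <= (2, 5, 2, 5) -> finishes; pool += (0, 1, 1, 2) = (2, 6, 3, 7)
  proc-C needs (1, 3, 3, 4) <= (2, 6, 3, 7) -> finishes; pool += (0, 1, 0, 0) = (2, 7, 3, 7)
  proc-F needs (0, 3, 3, 3) <= (2, 7, 3, 7) -> finishes; pool += (0, 1, 1, 1) = (2, 8, 4, 8)
  proc-B needs (1, 6, 4, 1) <= (2, 8, 4, 8) -> finishes; pool += (1, 3, 0, 1) = (3, 11, 4, 9)
  proc-D needs (1, 3, 2, 3) <= (3, 11, 4, 9) -> finishes; pool += (0, 0, 1, 1) = (3, 11, 5, 10)


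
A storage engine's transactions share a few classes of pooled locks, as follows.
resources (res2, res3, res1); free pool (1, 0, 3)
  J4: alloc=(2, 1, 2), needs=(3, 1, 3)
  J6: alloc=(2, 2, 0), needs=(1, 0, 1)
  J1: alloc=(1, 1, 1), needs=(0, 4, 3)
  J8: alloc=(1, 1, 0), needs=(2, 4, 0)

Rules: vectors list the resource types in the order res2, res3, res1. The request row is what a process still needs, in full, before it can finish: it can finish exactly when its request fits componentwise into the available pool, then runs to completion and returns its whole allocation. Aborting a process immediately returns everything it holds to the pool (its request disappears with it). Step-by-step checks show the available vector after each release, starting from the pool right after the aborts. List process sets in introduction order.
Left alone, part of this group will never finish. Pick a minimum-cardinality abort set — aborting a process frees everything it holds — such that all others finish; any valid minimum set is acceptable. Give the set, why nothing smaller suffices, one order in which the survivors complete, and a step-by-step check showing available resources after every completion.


Minimum abort set: J1.
Key observation: J8 could never have finished before the abort; with (1, 1, 1) returned by J1, it fits at step 3.
Minimality: the empty abort set fails — the state is deadlocked as it stands.
The survivors complete as J6, J4, J8. Walking it through (starting from the post-abort pool):
  pool = (2, 1, 4)
  run J6 (needs (1, 0, 1), free (2, 1, 4)); after release of (2, 2, 0) the pool is (4, 3, 4)
  run J4 (needs (3, 1, 3), free (4, 3, 4)); after release of (2, 1, 2) the pool is (6, 4, 6)
  run J8 (needs (2, 4, 0), free (6, 4, 6)); after release of (1, 1, 0) the pool is (7, 5, 6)


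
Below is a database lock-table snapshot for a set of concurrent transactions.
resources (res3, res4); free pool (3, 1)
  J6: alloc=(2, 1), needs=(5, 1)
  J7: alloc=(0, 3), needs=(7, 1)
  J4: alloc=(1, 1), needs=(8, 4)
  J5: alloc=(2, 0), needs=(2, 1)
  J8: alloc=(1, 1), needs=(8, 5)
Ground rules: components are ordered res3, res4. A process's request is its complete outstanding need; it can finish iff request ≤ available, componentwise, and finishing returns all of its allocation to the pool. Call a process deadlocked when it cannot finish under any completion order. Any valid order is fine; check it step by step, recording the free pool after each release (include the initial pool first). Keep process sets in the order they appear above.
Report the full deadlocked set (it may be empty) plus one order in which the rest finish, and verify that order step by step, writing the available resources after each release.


Deadlocked set: J4 and J8.
Key observation: even finishing J5, J6, J7 leaves just (7, 5) free — too little res3 for any of the remaining processes.
A valid finishing order for the others: J5, J6, J7. Check, step by step:
  pool = (3, 1)
  J5 needs (2, 1) <= (3, 1) -> finishes; pool += (2, 0) = (5, 1)
  J6 needs (5, 1) <= (5, 1) -> finishes; pool += (2, 1) = (7, 2)
  J7 needs (7, 1) <= (7, 2) -> finishes; pool += (0, 3) = (7, 5)
The stuck group stays short no matter what:
  J4 cannot run: need (8, 4) vs free (7, 5) (insufficient res3)
  J8 cannot run: need (8, 5) vs free (7, 5) (insufficient res3)


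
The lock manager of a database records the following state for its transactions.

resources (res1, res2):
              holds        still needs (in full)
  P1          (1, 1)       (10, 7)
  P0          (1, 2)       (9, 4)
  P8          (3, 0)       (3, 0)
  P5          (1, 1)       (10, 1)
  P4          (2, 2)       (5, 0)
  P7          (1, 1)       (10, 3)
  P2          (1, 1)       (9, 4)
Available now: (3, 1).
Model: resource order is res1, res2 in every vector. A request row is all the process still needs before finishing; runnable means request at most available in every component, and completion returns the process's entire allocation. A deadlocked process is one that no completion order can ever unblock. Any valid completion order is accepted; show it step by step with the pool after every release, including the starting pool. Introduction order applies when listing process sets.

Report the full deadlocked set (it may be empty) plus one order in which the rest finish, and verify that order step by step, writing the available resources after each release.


Deadlocked: P1, P0, P5, P7 and P2.
Key observation: after P8, P4 complete, (8, 3) is the best the pool ever gets, yet each leftover process wants more res1.
A valid finishing order for the others: P8, P4. Step-by-step check:
  pool = (3, 1)
  P8 needs (3, 0) <= (3, 1) -> finishes; pool += (3, 0) = (6, 1)
  P4 needs (5, 0) <= (6, 1) -> finishes; pool += (2, 2) = (8, 3)
The stuck group stays short no matter what:
  P1 cannot run: need (10, 7) vs free (8, 3) (insufficient res1 and res2)
  P0 cannot run: need (9, 4) vs free (8, 3) (insufficient res1 and res2)
  P5 cannot run: need (10, 1) vs free (8, 3) (insufficient res1)
  P7 cannot run: need (10, 3) vs free (8, 3) (insufficient res1)
  P2 cannot run: need (9, 4) vs free (8, 3) (insufficient res1 and res2)


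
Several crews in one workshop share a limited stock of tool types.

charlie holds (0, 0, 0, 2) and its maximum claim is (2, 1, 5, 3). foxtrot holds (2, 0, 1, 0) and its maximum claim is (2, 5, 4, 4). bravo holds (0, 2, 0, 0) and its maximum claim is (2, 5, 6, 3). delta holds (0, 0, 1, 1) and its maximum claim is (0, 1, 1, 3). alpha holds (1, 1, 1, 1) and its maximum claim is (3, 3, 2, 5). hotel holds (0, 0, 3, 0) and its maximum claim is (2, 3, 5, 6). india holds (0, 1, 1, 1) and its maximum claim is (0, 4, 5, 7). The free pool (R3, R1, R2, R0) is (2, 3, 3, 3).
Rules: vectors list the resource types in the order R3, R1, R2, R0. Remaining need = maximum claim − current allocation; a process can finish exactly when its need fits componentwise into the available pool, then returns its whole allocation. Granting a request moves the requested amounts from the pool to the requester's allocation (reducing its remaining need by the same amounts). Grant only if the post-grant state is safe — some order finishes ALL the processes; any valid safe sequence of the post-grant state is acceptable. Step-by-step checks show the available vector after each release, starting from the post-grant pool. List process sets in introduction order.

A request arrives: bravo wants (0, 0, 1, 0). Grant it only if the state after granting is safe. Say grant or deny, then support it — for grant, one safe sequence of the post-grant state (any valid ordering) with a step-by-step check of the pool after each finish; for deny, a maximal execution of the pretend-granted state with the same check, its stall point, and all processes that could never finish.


DENY. Granting would leave the state unsafe.
Key observation: after delta, alpha the pool peaks at (3, 4, 4, 5), and each blocked process is short somewhere: charlie on R2; foxtrot on R1; bravo on R2; hotel on R0; india on R0.
After a pretend grant, a maximal execution: delta, alpha — then nothing else fits. Step-by-step check:
  pool = (2, 3, 2, 3)
  delta needs (0, 1, 0, 2) <= (2, 3, 2, 3) -> finishes; pool += (0, 0, 1, 1) = (2, 3, 3, 4)
  alpha needs (2, 2, 1, 4) <= (2, 3, 3, 4) -> finishes; pool += (1, 1, 1, 1) = (3, 4, 4, 5)
  blocked: charlie wants (2, 1, 5, 1), pool (3, 4, 4, 5) — not enough R2
  blocked: foxtrot wants (0, 5, 3, 4), pool (3, 4, 4, 5) — not enough R1
  blocked: bravo wants (2, 3, 5, 3), pool (3, 4, 4, 5) — not enough R2
  blocked: hotel wants (2, 3, 2, 6), pool (3, 4, 4, 5) — not enough R0
  blocked: india wants (0, 3, 4, 6), pool (3, 4, 4, 5) — not enough R0
Post-grant, the permanently blocked set is charlie, foxtrot, bravo, hotel and india.


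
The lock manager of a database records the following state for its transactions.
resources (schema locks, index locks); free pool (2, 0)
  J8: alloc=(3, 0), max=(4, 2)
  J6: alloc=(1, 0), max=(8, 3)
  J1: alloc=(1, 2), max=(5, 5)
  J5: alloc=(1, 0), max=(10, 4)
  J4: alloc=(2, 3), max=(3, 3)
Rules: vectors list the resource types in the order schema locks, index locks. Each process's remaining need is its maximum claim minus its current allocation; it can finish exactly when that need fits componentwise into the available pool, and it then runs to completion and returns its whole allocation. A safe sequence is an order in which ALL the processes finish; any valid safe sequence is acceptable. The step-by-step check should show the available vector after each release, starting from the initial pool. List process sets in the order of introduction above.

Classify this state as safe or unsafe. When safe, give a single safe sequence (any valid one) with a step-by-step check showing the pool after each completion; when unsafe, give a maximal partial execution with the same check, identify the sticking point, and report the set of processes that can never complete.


SAFE, for example via the order J4, J8, J1, J6, J5.
Key observation: at J1 the run first touches a limit — (4, 3) against (7, 3), exact on a resource it actually requests.
Step-by-step check:
  pool = (2, 0)
  J4 needs (1, 0) <= (2, 0) -> finishes; pool += (2, 3) = (4, 3)
  J8 needs (1, 2) <= (4, 3) -> finishes; pool += (3, 0) = (7, 3)
  J1 needs (4, 3) <= (7, 3) -> finishes; pool += (1, 2) = (8, 5)
  J6 needs (7, 3) <= (8, 5) -> finishes; pool += (1, 0) = (9, 5)
  J5 needs (9, 4) <= (9, 5) -> finishes; pool += (1, 0) = (10, 5)


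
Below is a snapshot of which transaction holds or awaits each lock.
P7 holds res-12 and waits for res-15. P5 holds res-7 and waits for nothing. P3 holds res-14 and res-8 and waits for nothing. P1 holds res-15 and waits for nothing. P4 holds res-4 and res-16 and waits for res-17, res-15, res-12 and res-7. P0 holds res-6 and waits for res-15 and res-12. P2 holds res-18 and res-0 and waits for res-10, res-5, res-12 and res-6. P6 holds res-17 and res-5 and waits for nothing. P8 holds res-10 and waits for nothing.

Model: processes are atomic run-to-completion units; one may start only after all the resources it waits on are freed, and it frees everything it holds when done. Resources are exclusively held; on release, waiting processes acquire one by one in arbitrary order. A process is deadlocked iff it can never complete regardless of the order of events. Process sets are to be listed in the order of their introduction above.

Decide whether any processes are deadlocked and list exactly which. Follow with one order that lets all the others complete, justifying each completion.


The deadlocked set is empty.
Key observation: no waiting chain loops back on itself — every chain ends at a process that waits on nothing, so everyone eventually runs.
A valid finishing order for the others: P5, P1, P6, P7, P8, P3, P0, P2, P4.
Verifying each step:
  P5: no waits; runs immediately, freeing res-7
  P1: no waits; runs immediately, freeing res-15
  P6: no waits; runs immediately, freeing res-17 and res-5
  run P7 (all its waits — res-15 — are resolved); releases res-12
  P8: no waits; runs immediately, freeing res-10
  P3: no waits; runs immediately, freeing res-14 and res-8
  run P0 (all its waits — res-15 and res-12 — are resolved); releases res-6
  run P2 (all its waits — res-10, res-5, res-12 and res-6 — are resolved); releases res-18 and res-0
  run P4 (all its waits — res-17, res-15, res-12 and res-7 — are resolved); releases res-4 and res-16


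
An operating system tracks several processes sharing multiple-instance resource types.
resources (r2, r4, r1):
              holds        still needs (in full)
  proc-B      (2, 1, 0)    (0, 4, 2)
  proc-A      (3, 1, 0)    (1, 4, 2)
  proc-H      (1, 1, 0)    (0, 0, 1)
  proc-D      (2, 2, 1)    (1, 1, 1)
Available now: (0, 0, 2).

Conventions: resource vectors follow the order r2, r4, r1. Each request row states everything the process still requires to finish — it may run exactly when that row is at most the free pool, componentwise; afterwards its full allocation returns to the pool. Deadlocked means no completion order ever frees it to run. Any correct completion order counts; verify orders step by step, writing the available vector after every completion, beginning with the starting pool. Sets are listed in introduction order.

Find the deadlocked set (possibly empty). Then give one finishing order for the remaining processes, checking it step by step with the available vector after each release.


Deadlocked: proc-B and proc-A.
Key observation: once proc-H, proc-D finish, the pool peaks at (3, 3, 3) — and every remaining process still needs more r4 than that.
A valid finishing order for the others: proc-H, proc-D. Check, step by step:
  pool = (0, 0, 2)
  run proc-H (needs (0, 0, 1), free (0, 0, 2)); after release of (1, 1, 0) the pool is (1, 1, 2)
  run proc-D (needs (1, 1, 1), free (1, 1, 2)); after release of (2, 2, 1) the pool is (3, 3, 3)
None of the blocked processes ever fits:
  blocked: proc-B wants (0, 4, 2), pool (3, 3, 3) — not enough r4
  blocked: proc-A wants (1, 4, 2), pool (3, 3, 3) — not enough r4


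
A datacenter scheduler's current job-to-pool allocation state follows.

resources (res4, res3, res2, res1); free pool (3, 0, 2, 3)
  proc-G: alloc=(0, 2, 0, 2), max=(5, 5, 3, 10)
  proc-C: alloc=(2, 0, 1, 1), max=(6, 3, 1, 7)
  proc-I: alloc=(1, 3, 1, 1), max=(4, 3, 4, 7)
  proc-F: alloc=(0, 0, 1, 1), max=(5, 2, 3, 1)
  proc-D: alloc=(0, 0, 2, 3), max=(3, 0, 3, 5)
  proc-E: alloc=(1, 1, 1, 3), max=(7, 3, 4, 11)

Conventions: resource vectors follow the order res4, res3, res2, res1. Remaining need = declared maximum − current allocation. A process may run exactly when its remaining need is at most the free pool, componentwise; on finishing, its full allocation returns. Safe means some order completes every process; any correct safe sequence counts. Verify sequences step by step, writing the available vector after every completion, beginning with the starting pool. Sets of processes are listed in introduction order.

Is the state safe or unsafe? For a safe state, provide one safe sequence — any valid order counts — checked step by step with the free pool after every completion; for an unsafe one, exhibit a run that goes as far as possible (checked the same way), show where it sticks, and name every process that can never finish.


SAFE. One safe sequence: proc-D, proc-I, proc-C, proc-F, proc-G, proc-E.
Key observation: the first exact fit in this order is proc-D — it needs (3, 0, 1, 2) with (3, 0, 2, 3) free, meeting a requested resource to the last unit.
Walking it through:
  pool = (3, 0, 2, 3)
  run proc-D (needs (3, 0, 1, 2), free (3, 0, 2, 3)); after release of (0, 0, 2, 3) the pool is (3, 0, 4, 6)
  run proc-I (needs (3, 0, 3, 6), free (3, 0, 4, 6)); after release of (1, 3, 1, 1) the pool is (4, 3, 5, 7)
  run proc-C (needs (4, 3, 0, 6), free (4, 3, 5, 7)); after release of (2, 0, 1, 1) the pool is (6, 3, 6, 8)
  run proc-F (needs (5, 2, 2, 0), free (6, 3, 6, 8)); after release of (0, 0, 1, 1) the pool is (6, 3, 7, 9)
  run proc-G (needs (5, 3, 3, 8), free (6, 3, 7, 9)); after release of (0, 2, 0, 2) the pool is (6, 5, 7, 11)
  run proc-E (needs (6, 2, 3, 8), free (6, 5, 7, 11)); after release of (1, 1, 1, 3) the pool is (7, 6, 8, 14)


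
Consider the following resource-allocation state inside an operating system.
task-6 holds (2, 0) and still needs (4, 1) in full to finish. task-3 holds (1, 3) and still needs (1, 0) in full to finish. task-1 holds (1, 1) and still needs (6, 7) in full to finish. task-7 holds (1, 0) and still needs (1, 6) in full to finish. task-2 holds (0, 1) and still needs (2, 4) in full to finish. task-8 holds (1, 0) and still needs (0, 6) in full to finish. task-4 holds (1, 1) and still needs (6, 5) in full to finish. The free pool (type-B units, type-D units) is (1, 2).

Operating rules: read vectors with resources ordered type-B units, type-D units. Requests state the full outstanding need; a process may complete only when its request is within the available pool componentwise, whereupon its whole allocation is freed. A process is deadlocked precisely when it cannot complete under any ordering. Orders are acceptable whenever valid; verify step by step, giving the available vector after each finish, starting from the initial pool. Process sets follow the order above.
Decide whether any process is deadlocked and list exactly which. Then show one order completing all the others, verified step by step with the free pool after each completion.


No process is deadlocked.
Key observation: beginning at task-3, releases accumulate fast enough that every process eventually fits.
A valid finishing order for the others: task-3, task-2, task-8, task-7, task-6, task-4, task-1. Walking it through:
  pool = (1, 2)
  run task-3 (needs (1, 0), free (1, 2)); after release of (1, 3) the pool is (2, 5)
  run task-2 (needs (2, 4), free (2, 5)); after release of (0, 1) the pool is (2, 6)
  run task-8 (needs (0, 6), free (2, 6)); after release of (1, 0) the pool is (3, 6)
  run task-7 (needs (1, 6), free (3, 6)); after release of (1, 0) the pool is (4, 6)
  run task-6 (needs (4, 1), free (4, 6)); after release of (2, 0) the pool is (6, 6)
  run task-4 (needs (6, 5), free (6, 6)); after release of (1, 1) the pool is (7, 7)
  run task-1 (needs (6, 7), free (7, 7)); after release of (1, 1) the pool is (8, 8)


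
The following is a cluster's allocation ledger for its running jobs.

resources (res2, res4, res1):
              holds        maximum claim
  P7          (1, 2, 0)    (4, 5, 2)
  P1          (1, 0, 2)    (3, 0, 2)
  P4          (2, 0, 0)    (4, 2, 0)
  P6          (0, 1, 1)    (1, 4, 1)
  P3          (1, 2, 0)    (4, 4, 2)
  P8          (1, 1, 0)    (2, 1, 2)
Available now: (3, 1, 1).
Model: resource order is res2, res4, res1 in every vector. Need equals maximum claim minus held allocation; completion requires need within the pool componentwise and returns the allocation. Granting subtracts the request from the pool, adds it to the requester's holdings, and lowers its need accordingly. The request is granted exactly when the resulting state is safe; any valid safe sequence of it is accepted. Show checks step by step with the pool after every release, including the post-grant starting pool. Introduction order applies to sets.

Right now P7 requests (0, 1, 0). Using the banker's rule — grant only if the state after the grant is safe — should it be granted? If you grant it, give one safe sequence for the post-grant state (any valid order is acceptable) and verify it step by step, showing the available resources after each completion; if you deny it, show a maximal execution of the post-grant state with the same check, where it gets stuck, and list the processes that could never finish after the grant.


DENY — the pretend-granted state is unsafe.
Key observation: after P1, P8 complete, (5, 1, 3) is the best the pool ever gets, yet each leftover process wants more res4.
On the post-grant state, P1, P8 is a maximal run — nothing extends it. Walking it through:
  pool = (3, 0, 1)
  run P1 (needs (2, 0, 0), free (3, 0, 1)); after release of (1, 0, 2) the pool is (4, 0, 3)
  run P8 (needs (1, 0, 2), free (4, 0, 3)); after release of (1, 1, 0) the pool is (5, 1, 3)
  blocked: P7 wants (3, 2, 2), pool (5, 1, 3) — not enough res4
  blocked: P4 wants (2, 2, 0), pool (5, 1, 3) — not enough res4
  blocked: P6 wants (1, 3, 0), pool (5, 1, 3) — not enough res4
  blocked: P3 wants (3, 2, 2), pool (5, 1, 3) — not enough res4
Post-grant, the permanently blocked set is P7, P4, P6 and P3.


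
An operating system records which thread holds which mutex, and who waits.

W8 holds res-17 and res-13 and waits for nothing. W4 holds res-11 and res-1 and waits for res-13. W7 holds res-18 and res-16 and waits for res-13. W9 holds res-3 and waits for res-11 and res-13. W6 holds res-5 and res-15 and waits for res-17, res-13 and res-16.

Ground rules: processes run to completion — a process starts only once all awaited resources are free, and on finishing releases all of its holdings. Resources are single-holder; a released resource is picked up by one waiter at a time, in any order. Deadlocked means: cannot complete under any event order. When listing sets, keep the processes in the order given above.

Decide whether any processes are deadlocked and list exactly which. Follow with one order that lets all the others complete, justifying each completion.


No process is deadlocked.
Key observation: there is no circular wait here — follow any chain and it reaches a process that is free to run now.
The rest can finish in the order W8, W4, W7, W6, W9.
Step-by-step check:
  W8 waits on nothing -> runs at once and releases res-17 and res-13
  W4: everything it awaited (res-13) is free; runs, freeing res-11 and res-1
  W7: everything it awaited (res-13) is free; runs, freeing res-18 and res-16
  W6: everything it awaited (res-17, res-13 and res-16) is free; runs, freeing res-5 and res-15
  W9: everything it awaited (res-11 and res-13) is free; runs, freeing res-3


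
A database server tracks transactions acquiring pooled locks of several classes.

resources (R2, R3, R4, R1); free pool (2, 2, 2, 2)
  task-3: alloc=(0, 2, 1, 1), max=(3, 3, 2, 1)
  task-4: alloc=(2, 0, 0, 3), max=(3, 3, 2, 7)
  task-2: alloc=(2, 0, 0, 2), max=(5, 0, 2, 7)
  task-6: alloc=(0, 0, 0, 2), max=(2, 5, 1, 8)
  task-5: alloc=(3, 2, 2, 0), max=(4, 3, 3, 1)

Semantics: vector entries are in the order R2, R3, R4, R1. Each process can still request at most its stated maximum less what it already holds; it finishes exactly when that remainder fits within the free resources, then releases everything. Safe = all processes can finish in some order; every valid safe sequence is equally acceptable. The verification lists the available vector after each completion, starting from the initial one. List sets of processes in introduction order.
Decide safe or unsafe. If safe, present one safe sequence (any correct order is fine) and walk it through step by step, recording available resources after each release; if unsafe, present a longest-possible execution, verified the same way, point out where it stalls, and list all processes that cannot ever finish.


UNSAFE.
Key observation: R1 is the bottleneck — with task-5, task-3 done the pool holds (5, 6, 5, 3), short of every remaining need.
The run task-5, task-3 cannot be extended any further. Walking it through:
  pool = (2, 2, 2, 2)
  task-5: need (1, 1, 1, 1) fits (2, 2, 2, 2); releases (3, 2, 2, 0), pool now (5, 4, 4, 2)
  task-3: need (3, 1, 1, 0) fits (5, 4, 4, 2); releases (0, 2, 1, 1), pool now (5, 6, 5, 3)
  blocked: task-4 wants (1, 3, 2, 4), pool (5, 6, 5, 3) — not enough R1
  blocked: task-2 wants (3, 0, 2, 5), pool (5, 6, 5, 3) — not enough R1
  blocked: task-6 wants (2, 5, 1, 6), pool (5, 6, 5, 3) — not enough R1
Never able to finish: task-4, task-2 and task-6.


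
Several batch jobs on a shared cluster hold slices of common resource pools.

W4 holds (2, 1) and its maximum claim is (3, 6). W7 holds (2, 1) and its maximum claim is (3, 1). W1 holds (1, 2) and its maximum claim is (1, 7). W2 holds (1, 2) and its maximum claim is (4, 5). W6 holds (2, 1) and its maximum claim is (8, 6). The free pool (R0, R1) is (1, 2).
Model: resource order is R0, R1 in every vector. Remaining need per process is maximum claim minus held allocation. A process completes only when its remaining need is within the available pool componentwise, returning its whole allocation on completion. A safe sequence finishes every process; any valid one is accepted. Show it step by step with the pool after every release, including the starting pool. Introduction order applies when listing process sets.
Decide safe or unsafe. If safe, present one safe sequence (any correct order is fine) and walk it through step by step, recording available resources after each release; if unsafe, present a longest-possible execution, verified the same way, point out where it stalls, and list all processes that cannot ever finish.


The state is SAFE; one workable sequence: W7, W2, W4, W6, W1.
Key observation: the order's first zero-slack moment is W7 ((1, 0) needed, (1, 2) free — a requested resource with nothing to spare).
Check, step by step:
  pool = (1, 2)
  W7: need (1, 0) fits (1, 2); releases (2, 1), pool now (3, 3)
  W2: need (3, 3) fits (3, 3); releases (1, 2), pool now (4, 5)
  W4: need (1, 5) fits (4, 5); releases (2, 1), pool now (6, 6)
  W6: need (6, 5) fits (6, 6); releases (2, 1), pool now (8, 7)
  W1: need (0, 5) fits (8, 7); releases (1, 2), pool now (9, 9)


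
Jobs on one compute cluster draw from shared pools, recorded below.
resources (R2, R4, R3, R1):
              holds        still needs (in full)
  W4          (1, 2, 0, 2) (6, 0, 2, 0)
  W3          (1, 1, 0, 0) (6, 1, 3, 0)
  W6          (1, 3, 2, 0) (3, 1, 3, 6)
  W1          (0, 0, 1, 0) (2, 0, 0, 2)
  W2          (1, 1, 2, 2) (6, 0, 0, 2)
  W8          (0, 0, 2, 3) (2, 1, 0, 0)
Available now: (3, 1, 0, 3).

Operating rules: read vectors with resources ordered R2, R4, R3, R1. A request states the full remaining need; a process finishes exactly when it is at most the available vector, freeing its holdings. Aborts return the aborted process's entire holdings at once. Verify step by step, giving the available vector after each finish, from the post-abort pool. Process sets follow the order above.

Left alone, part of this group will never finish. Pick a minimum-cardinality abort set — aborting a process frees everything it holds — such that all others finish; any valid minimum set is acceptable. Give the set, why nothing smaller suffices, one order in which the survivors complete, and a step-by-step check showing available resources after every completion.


The answer: abort W3 and W2.
Key observation: no ordering could ever have run W4 before the abort of W3 and W2; with (2, 2, 2, 2) back in the pool it fits at step 4.
Why nothing smaller works — every single abort fails: W4 alone leaves W3 blocked (short on R2); W3 alone leaves W4 blocked (short on R2); W6 alone leaves W4 blocked (short on R2); W1 alone leaves W4 blocked (short on R2); W2 alone leaves W4 blocked (short on R2); W8 alone leaves W4 blocked (short on R2).
Survivors finish in the order: W8, W6, W1, W4. Step-by-step check (pool after the aborts first):
  pool = (5, 3, 2, 5)
  W8: need (2, 1, 0, 0) fits (5, 3, 2, 5); releases (0, 0, 2, 3), pool now (5, 3, 4, 8)
  W6: need (3, 1, 3, 6) fits (5, 3, 4, 8); releases (1, 3, 2, 0), pool now (6, 6, 6, 8)
  W1: need (2, 0, 0, 2) fits (6, 6, 6, 8); releases (0, 0, 1, 0), pool now (6, 6, 7, 8)
  W4: need (6, 0, 2, 0) fits (6, 6, 7, 8); releases (1, 2, 0, 2), pool now (7, 8, 7, 10)


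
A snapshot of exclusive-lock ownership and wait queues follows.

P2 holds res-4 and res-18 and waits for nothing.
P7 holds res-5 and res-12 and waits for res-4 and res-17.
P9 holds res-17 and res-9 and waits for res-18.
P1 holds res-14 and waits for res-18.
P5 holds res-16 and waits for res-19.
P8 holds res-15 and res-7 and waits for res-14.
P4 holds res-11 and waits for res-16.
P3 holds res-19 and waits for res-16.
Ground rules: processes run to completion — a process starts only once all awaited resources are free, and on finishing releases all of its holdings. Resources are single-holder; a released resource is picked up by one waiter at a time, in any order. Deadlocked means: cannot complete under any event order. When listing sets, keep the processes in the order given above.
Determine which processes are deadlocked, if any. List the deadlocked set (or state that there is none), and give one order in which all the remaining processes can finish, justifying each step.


The deadlocked set is P5, P4 and P3.
Key observation: the loop P5 -> P3 -> P5 blocks itself forever; P4 waits into the deadlock from upstream.
The rest can finish in the order P2, P9, P1, P8, P7.
Verifying each step:
  P2: no waits; runs immediately, freeing res-4 and res-18
  P9 waits on res-18 — all released -> runs and releases res-17 and res-9
  P1 waits on res-18 — all released -> runs and releases res-14
  P8 waits on res-14 — all released -> runs and releases res-15 and res-7
  P7 waits on res-4 and res-17 — all released -> runs and releases res-5 and res-12


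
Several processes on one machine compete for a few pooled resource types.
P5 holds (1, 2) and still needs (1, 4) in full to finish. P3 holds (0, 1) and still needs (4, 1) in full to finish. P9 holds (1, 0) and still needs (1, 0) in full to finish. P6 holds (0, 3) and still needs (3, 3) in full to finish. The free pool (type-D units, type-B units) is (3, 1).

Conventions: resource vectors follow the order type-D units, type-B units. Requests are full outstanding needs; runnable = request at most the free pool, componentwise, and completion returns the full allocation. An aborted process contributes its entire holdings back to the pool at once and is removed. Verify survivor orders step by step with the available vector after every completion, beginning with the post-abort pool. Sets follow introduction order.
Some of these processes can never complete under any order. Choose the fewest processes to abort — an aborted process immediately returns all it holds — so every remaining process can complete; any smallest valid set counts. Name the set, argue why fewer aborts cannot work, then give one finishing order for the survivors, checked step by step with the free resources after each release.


Abort P5.
Key observation: P6 could never have finished before the abort; with (1, 2) returned by P5, it fits at step 2.
Minimality: the empty abort set fails — the state is deadlocked as it stands.
Survivors finish in the order: P3, P6, P9. Verifying each step (pool after the aborts first):
  pool = (4, 3)
  P3: need (4, 1) fits (4, 3); releases (0, 1), pool now (4, 4)
  P6: need (3, 3) fits (4, 4); releases (0, 3), pool now (4, 7)
  P9: need (1, 0) fits (4, 7); releases (1, 0), pool now (5, 7)


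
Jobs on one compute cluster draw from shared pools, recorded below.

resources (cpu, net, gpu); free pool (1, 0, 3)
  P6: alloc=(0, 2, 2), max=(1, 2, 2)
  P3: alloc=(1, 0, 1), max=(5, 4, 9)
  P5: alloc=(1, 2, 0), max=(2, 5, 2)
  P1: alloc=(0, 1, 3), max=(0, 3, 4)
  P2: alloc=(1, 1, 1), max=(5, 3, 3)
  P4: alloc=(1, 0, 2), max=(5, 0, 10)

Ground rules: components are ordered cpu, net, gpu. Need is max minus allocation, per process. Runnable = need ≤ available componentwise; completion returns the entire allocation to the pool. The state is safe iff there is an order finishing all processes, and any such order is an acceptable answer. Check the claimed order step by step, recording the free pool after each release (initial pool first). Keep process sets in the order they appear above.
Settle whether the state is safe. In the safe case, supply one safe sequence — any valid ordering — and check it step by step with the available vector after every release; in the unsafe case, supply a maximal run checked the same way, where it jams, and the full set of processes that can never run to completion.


UNSAFE.
Key observation: no order helps: past P6, P1, P5, the free pool tops out at (2, 5, 8), below what each blocked process needs in cpu.
Going as far as possible: P6, P1, P5; after that, nothing fits. Verifying each step:
  pool = (1, 0, 3)
  P6 needs (1, 0, 0) <= (1, 0, 3) -> finishes; pool += (0, 2, 2) = (1, 2, 5)
  P1 needs (0, 2, 1) <= (1, 2, 5) -> finishes; pool += (0, 1, 3) = (1, 3, 8)
  P5 needs (1, 3, 2) <= (1, 3, 8) -> finishes; pool += (1, 2, 0) = (2, 5, 8)
  P3 still needs (4, 4, 8) but only (2, 5, 8) is free — short on cpu
  P2 still needs (4, 2, 2) but only (2, 5, 8) is free — short on cpu
  P4 still needs (4, 0, 8) but only (2, 5, 8) is free — short on cpu
Never able to finish: P3, P2 and P4.


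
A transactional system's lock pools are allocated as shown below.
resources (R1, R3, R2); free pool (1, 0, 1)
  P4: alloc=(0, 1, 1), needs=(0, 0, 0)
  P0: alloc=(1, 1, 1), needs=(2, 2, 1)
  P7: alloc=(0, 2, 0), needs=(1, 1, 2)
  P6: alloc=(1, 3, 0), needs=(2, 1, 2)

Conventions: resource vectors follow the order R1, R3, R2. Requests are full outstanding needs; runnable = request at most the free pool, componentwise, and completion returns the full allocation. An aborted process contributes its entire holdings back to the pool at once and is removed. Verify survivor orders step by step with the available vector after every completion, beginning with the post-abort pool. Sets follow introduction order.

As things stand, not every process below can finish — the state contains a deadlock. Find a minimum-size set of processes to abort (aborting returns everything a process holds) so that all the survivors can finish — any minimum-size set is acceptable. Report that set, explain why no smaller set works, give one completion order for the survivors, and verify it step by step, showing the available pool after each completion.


Minimum abort set: P6.
Key observation: aborting P6 returns (1, 3, 0), and P0 — hopeless before — runs at step 1 with the returned capacity in the pool.
No smaller set exists: with zero aborts the deadlock remains.
One survivor order: P0, P7, P4. Verifying each step (post-abort pool first):
  pool = (2, 3, 1)
  run P0 (needs (2, 2, 1), free (2, 3, 1)); after release of (1, 1, 1) the pool is (3, 4, 2)
  run P7 (needs (1, 1, 2), free (3, 4, 2)); after release of (0, 2, 0) the pool is (3, 6, 2)
  run P4 (needs (0, 0, 0), free (3, 6, 2)); after release of (0, 1, 1) the pool is (3, 7, 3)


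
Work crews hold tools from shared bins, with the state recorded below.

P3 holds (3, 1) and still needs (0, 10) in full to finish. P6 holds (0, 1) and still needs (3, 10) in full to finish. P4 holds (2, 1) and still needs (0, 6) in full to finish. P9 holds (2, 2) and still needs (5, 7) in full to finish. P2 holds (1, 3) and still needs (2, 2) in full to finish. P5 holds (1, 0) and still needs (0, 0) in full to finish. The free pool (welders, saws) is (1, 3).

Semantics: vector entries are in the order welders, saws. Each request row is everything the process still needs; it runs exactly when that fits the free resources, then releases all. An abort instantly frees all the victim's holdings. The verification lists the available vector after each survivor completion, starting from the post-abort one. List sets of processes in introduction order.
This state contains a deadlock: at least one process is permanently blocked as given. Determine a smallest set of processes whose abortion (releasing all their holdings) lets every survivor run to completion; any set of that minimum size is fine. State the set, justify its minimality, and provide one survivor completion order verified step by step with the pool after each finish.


The answer: abort P3.
Key observation: P6 had no path to completion before; after the abort of P3 ((3, 1) returned), step 5 is where it fits.
Why nothing smaller works: aborting no one leaves the state deadlocked as given.
One survivor order: P2, P5, P4, P9, P6. Walking it through (post-abort pool first):
  pool = (4, 4)
  P2: need (2, 2) fits (4, 4); releases (1, 3), pool now (5, 7)
  P5: need (0, 0) fits (5, 7); releases (1, 0), pool now (6, 7)
  P4: need (0, 6) fits (6, 7); releases (2, 1), pool now (8, 8)
  P9: need (5, 7) fits (8, 8); releases (2, 2), pool now (10, 10)
  P6: need (3, 10) fits (10, 10); releases (0, 1), pool now (10, 11)
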